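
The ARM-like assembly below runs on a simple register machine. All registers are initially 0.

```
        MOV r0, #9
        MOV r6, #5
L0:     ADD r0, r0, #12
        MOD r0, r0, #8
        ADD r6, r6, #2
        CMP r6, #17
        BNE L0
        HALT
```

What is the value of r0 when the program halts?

r0=9
r6=5
r0=9+12=21
r0=21%8=5
r6=5+2=7
CMP r6, #17  (cmp 7,17)
BNE L0: taken
r0=5+12=17
r0=17%8=1
r6=7+2=9
CMP r6, #17  (cmp 9,17)
BNE L0: taken
r0=1+12=13
r0=13%8=5
r6=9+2=11
CMP r6, #17  (cmp 11,17)
BNE L0: taken
r0=5+12=17
r0=17%8=1
r6=11+2=13
CMP r6, #17  (cmp 13,17)
BNE L0: taken
r0=1+12=13
r0=13%8=5
r6=13+2=15
CMP r6, #17  (cmp 15,17)
BNE L0: taken
r0=5+12=17
r0=17%8=1
r6=15+2=17
CMP r6, #17  (cmp 17,17)
BNE L0: not taken
halt.

1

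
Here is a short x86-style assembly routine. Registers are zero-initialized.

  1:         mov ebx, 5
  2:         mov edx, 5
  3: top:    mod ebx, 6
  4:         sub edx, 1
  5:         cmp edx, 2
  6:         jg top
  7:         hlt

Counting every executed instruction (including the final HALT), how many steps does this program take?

after mov ebx, 5: ebx=5
after mov edx, 5: edx=5
after mod ebx, 6: ebx=5%6=5
after sub edx, 1: edx=5-1=4
cmp edx, 2  (cmp 4,2)
jg top: taken
after mod ebx, 6: ebx=5%6=5
after sub edx, 1: edx=4-1=3
cmp edx, 2  (cmp 3,2)
jg top: taken
after mod ebx, 6: ebx=5%6=5
after sub edx, 1: edx=3-1=2
cmp edx, 2  (cmp 2,2)
jg top: not taken
halt.
Total executed instructions: 15.

15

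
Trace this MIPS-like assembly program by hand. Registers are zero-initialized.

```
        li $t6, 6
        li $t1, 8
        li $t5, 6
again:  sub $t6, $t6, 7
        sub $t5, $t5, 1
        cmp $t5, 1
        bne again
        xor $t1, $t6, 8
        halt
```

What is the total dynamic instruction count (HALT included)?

25

after li $t6, 6: $t6=6
after li $t1, 8: $t1=8
after li $t5, 6: $t5=6
after sub $t6, $t6, 7: $t6=6-7=-1
after sub $t5, $t5, 1: $t5=6-1=5
cmp $t5, 1  (cmp 5,1)
bne again: taken
after sub $t6, $t6, 7: $t6=(-1)-7=-8
after sub $t5, $t5, 1: $t5=5-1=4
cmp $t5, 1  (cmp 4,1)
bne again: taken
after sub $t6, $t6, 7: $t6=(-8)-7=-15
after sub $t5, $t5, 1: $t5=4-1=3
cmp $t5, 1  (cmp 3,1)
bne again: taken
after sub $t6, $t6, 7: $t6=(-15)-7=-22
after sub $t5, $t5, 1: $t5=3-1=2
cmp $t5, 1  (cmp 2,1)
bne again: taken
after sub $t6, $t6, 7: $t6=(-22)-7=-29
after sub $t5, $t5, 1: $t5=2-1=1
cmp $t5, 1  (cmp 1,1)
bne again: not taken
after xor $t1, $t6, 8: $t1=(-29)^8=-21
halt.
Total executed instructions: 25.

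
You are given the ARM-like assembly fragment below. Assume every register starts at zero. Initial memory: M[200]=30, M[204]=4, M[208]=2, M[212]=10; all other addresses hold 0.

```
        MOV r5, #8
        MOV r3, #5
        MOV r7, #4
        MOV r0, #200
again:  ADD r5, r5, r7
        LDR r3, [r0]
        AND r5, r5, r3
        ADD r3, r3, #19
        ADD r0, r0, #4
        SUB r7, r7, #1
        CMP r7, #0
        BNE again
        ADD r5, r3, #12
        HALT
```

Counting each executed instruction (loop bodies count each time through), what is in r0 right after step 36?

216

MOV r5, #8 → r5=8
MOV r3, #5 → r3=5
MOV r7, #4 → r7=4
MOV r0, #200 → r0=200
ADD r5, r5, r7 → r5=8+4=12
LDR r3, [r0] → r3=M[200]=30
AND r5, r5, r3 → r5=12&30=12
ADD r3, r3, #19 → r3=30+19=49
ADD r0, r0, #4 → r0=200+4=204
SUB r7, r7, #1 → r7=4-1=3
CMP r7, #0  (cmp 3,0)
BNE again: taken
ADD r5, r5, r7 → r5=12+3=15
LDR r3, [r0] → r3=M[204]=4
AND r5, r5, r3 → r5=15&4=4
ADD r3, r3, #19 → r3=4+19=23
ADD r0, r0, #4 → r0=204+4=208
SUB r7, r7, #1 → r7=3-1=2
CMP r7, #0  (cmp 2,0)
BNE again: taken
ADD r5, r5, r7 → r5=4+2=6
LDR r3, [r0] → r3=M[208]=2
AND r5, r5, r3 → r5=6&2=2
ADD r3, r3, #19 → r3=2+19=21
ADD r0, r0, #4 → r0=208+4=212
SUB r7, r7, #1 → r7=2-1=1
CMP r7, #0  (cmp 1,0)
BNE again: taken
ADD r5, r5, r7 → r5=2+1=3
LDR r3, [r0] → r3=M[212]=10
AND r5, r5, r3 → r5=3&10=2
ADD r3, r3, #19 → r3=10+19=29
ADD r0, r0, #4 → r0=212+4=216
SUB r7, r7, #1 → r7=1-1=0
CMP r7, #0  (cmp 0,0)
BNE again: not taken
After step 36: r0 = 216.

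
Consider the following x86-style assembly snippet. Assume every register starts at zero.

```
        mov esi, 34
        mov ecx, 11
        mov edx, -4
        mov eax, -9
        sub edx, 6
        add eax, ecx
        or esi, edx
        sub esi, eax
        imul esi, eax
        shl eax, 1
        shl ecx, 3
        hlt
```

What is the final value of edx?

esi=34
ecx=11
edx=-4
eax=-9
edx=(-4)-6=-10
eax=(-9)+11=2
esi=34|(-10)=-10
esi=(-10)-2=-12
esi=(-12)*2=-24
eax=2<<1=4
ecx=11<<3=88
halt.

-10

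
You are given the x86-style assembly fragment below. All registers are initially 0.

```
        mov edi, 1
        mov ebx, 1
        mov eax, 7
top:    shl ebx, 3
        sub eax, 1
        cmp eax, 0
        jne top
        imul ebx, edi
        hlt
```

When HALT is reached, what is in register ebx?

2097152

after mov edi, 1: edi=1
after mov ebx, 1: ebx=1
after mov eax, 7: eax=7
after shl ebx, 3: ebx=1<<3=8
after sub eax, 1: eax=7-1=6
cmp eax, 0  (cmp 6,0)
jne top: taken
after shl ebx, 3: ebx=8<<3=64
after sub eax, 1: eax=6-1=5
cmp eax, 0  (cmp 5,0)
jne top: taken
after shl ebx, 3: ebx=64<<3=512
after sub eax, 1: eax=5-1=4
cmp eax, 0  (cmp 4,0)
jne top: taken
after shl ebx, 3: ebx=512<<3=4096
after sub eax, 1: eax=4-1=3
cmp eax, 0  (cmp 3,0)
jne top: taken
after shl ebx, 3: ebx=4096<<3=32768
after sub eax, 1: eax=3-1=2
cmp eax, 0  (cmp 2,0)
jne top: taken
after shl ebx, 3: ebx=32768<<3=262144
after sub eax, 1: eax=2-1=1
cmp eax, 0  (cmp 1,0)
jne top: taken
after shl ebx, 3: ebx=262144<<3=2097152
after sub eax, 1: eax=1-1=0
cmp eax, 0  (cmp 0,0)
jne top: not taken
after imul ebx, edi: ebx=2097152*1=2097152
halt.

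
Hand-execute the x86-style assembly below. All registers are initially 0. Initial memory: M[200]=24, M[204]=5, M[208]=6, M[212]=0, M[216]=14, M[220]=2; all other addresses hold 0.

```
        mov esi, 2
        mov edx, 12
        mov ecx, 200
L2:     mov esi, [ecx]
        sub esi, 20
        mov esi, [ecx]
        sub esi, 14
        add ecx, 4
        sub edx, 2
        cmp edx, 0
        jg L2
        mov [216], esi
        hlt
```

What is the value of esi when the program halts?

-12

esi=2
edx=12
ecx=200
esi=M[200]=24
esi=24-20=4
esi=M[200]=24
esi=24-14=10
ecx=200+4=204
edx=12-2=10
cmp edx, 0  (cmp 10,0)
jg L2: taken
esi=M[204]=5
esi=5-20=-15
esi=M[204]=5
esi=5-14=-9
ecx=204+4=208
edx=10-2=8
cmp edx, 0  (cmp 8,0)
jg L2: taken
esi=M[208]=6
esi=6-20=-14
esi=M[208]=6
esi=6-14=-8
ecx=208+4=212
edx=8-2=6
cmp edx, 0  (cmp 6,0)
jg L2: taken
esi=M[212]=0
esi=0-20=-20
esi=M[212]=0
esi=0-14=-14
ecx=212+4=216
edx=6-2=4
cmp edx, 0  (cmp 4,0)
jg L2: taken
esi=M[216]=14
esi=14-20=-6
esi=M[216]=14
esi=14-14=0
ecx=216+4=220
edx=4-2=2
cmp edx, 0  (cmp 2,0)
jg L2: taken
esi=M[220]=2
esi=2-20=-18
esi=M[220]=2
esi=2-14=-12
ecx=220+4=224
edx=2-2=0
cmp edx, 0  (cmp 0,0)
jg L2: not taken
mov [216], esi → M[216]=-12
halt.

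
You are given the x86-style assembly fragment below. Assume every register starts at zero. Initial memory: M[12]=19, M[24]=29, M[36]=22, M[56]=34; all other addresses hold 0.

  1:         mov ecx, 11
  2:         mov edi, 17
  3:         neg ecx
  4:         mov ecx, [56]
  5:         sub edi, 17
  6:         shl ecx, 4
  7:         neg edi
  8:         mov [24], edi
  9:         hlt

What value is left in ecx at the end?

544

ecx=11
edi=17
ecx=-(11)=-11
ecx=M[56]=34
edi=17-17=0
ecx=34<<4=544
edi=-(0)=0
mov [24], edi → M[24]=0
halt.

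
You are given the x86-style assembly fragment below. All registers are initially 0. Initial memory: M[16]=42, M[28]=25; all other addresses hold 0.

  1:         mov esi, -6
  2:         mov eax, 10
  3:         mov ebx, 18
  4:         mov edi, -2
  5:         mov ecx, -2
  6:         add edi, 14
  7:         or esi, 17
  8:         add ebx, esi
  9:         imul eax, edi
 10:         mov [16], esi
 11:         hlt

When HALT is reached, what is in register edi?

after mov esi, -6: esi=-6
after mov eax, 10: eax=10
after mov ebx, 18: ebx=18
after mov edi, -2: edi=-2
after mov ecx, -2: ecx=-2
after add edi, 14: edi=(-2)+14=12
after or esi, 17: esi=(-6)|17=-5
after add ebx, esi: ebx=18+(-5)=13
after imul eax, edi: eax=10*12=120
mov [16], esi → M[16]=-5
halt.

12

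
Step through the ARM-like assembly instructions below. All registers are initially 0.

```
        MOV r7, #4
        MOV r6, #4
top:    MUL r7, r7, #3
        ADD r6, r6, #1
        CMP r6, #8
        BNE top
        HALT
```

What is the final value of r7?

324

MOV r7, #4 → r7=4
MOV r6, #4 → r6=4
MUL r7, r7, #3 → r7=4*3=12
ADD r6, r6, #1 → r6=4+1=5
CMP r6, #8  (cmp 5,8)
BNE top: taken
MUL r7, r7, #3 → r7=12*3=36
ADD r6, r6, #1 → r6=5+1=6
CMP r6, #8  (cmp 6,8)
BNE top: taken
MUL r7, r7, #3 → r7=36*3=108
ADD r6, r6, #1 → r6=6+1=7
CMP r6, #8  (cmp 7,8)
BNE top: taken
MUL r7, r7, #3 → r7=108*3=324
ADD r6, r6, #1 → r6=7+1=8
CMP r6, #8  (cmp 8,8)
BNE top: not taken
halt.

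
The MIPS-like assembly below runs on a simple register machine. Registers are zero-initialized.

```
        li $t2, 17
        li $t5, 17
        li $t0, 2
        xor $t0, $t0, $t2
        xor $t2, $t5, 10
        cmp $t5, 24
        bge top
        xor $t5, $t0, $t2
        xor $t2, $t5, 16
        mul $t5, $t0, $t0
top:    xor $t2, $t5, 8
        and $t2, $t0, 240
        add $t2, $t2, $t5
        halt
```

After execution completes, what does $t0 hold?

after li $t2, 17: $t2=17
after li $t5, 17: $t5=17
after li $t0, 2: $t0=2
after xor $t0, $t0, $t2: $t0=2^17=19
after xor $t2, $t5, 10: $t2=17^10=27
cmp $t5, 24  (cmp 17,24)
bge top: not taken
after xor $t5, $t0, $t2: $t5=19^27=8
after xor $t2, $t5, 16: $t2=8^16=24
after mul $t5, $t0, $t0: $t5=19*19=361
after xor $t2, $t5, 8: $t2=361^8=353
after and $t2, $t0, 240: $t2=19&240=16
after add $t2, $t2, $t5: $t2=16+361=377
halt.

19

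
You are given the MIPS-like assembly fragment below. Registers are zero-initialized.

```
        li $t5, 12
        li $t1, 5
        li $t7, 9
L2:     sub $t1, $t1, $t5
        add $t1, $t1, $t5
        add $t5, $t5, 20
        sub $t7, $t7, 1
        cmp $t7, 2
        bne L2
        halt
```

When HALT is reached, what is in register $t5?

152

$t5=12
$t1=5
$t7=9
$t1=5-12=-7
$t1=(-7)+12=5
$t5=12+20=32
$t7=9-1=8
cmp $t7, 2  (cmp 8,2)
bne L2: taken
$t1=5-32=-27
$t1=(-27)+32=5
$t5=32+20=52
$t7=8-1=7
cmp $t7, 2  (cmp 7,2)
bne L2: taken
$t1=5-52=-47
$t1=(-47)+52=5
$t5=52+20=72
$t7=7-1=6
cmp $t7, 2  (cmp 6,2)
bne L2: taken
$t1=5-72=-67
$t1=(-67)+72=5
$t5=72+20=92
$t7=6-1=5
cmp $t7, 2  (cmp 5,2)
bne L2: taken
$t1=5-92=-87
$t1=(-87)+92=5
$t5=92+20=112
$t7=5-1=4
cmp $t7, 2  (cmp 4,2)
bne L2: taken
$t1=5-112=-107
$t1=(-107)+112=5
$t5=112+20=132
$t7=4-1=3
cmp $t7, 2  (cmp 3,2)
bne L2: taken
$t1=5-132=-127
$t1=(-127)+132=5
$t5=132+20=152
$t7=3-1=2
cmp $t7, 2  (cmp 2,2)
bne L2: not taken
halt.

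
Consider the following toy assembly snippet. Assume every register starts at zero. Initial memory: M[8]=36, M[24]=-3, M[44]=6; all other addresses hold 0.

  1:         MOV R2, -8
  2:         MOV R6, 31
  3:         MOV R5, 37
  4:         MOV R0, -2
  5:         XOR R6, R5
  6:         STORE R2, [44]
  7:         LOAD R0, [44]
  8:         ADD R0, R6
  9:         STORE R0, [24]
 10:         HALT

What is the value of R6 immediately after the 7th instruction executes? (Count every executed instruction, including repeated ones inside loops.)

R2=-8
R6=31
R5=37
R0=-2
R6=31^37=58
STORE R2, [44] → M[44]=-8
R0=M[44]=-8
After step 7: R6 = 58.

58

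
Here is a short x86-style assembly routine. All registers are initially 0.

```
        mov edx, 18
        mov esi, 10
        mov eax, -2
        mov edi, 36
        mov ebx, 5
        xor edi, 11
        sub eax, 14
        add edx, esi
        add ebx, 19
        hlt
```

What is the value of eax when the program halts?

after mov edx, 18: edx=18
after mov esi, 10: esi=10
after mov eax, -2: eax=-2
after mov edi, 36: edi=36
after mov ebx, 5: ebx=5
after xor edi, 11: edi=36^11=47
after sub eax, 14: eax=(-2)-14=-16
after add edx, esi: edx=18+10=28
after add ebx, 19: ebx=5+19=24
halt.

-16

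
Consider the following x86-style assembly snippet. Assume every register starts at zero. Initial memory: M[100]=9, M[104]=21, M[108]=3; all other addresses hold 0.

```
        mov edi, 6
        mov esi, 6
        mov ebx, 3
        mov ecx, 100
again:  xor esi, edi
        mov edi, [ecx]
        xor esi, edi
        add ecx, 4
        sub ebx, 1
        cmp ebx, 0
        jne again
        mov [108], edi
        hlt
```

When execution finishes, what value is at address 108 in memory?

3

mov edi, 6 → edi=6
mov esi, 6 → esi=6
mov ebx, 3 → ebx=3
mov ecx, 100 → ecx=100
xor esi, edi → esi=6^6=0
mov edi, [ecx] → edi=M[100]=9
xor esi, edi → esi=0^9=9
add ecx, 4 → ecx=100+4=104
sub ebx, 1 → ebx=3-1=2
cmp ebx, 0  (cmp 2,0)
jne again: taken
xor esi, edi → esi=9^9=0
mov edi, [ecx] → edi=M[104]=21
xor esi, edi → esi=0^21=21
add ecx, 4 → ecx=104+4=108
sub ebx, 1 → ebx=2-1=1
cmp ebx, 0  (cmp 1,0)
jne again: taken
xor esi, edi → esi=21^21=0
mov edi, [ecx] → edi=M[108]=3
xor esi, edi → esi=0^3=3
add ecx, 4 → ecx=108+4=112
sub ebx, 1 → ebx=1-1=0
cmp ebx, 0  (cmp 0,0)
jne again: not taken
mov [108], edi → M[108]=3
halt.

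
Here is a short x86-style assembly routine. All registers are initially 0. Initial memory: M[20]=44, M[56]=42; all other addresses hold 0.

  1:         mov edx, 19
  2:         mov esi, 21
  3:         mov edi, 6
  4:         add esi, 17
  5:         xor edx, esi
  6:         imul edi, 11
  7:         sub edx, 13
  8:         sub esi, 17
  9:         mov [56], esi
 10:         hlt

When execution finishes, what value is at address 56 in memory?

edx=19
esi=21
edi=6
esi=21+17=38
edx=19^38=53
edi=6*11=66
edx=53-13=40
esi=38-17=21
mov [56], esi → M[56]=21
halt.

21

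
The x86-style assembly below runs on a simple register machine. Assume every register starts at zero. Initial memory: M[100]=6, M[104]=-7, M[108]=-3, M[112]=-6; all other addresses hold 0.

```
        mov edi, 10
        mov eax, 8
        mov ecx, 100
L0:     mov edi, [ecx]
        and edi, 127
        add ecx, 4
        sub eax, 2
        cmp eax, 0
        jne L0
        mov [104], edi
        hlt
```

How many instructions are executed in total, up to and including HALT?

edi=10
eax=8
ecx=100
edi=M[100]=6
edi=6&127=6
ecx=100+4=104
eax=8-2=6
cmp eax, 0  (cmp 6,0)
jne L0: taken
edi=M[104]=-7
edi=(-7)&127=121
ecx=104+4=108
eax=6-2=4
cmp eax, 0  (cmp 4,0)
jne L0: taken
edi=M[108]=-3
edi=(-3)&127=125
ecx=108+4=112
eax=4-2=2
cmp eax, 0  (cmp 2,0)
jne L0: taken
edi=M[112]=-6
edi=(-6)&127=122
ecx=112+4=116
eax=2-2=0
cmp eax, 0  (cmp 0,0)
jne L0: not taken
mov [104], edi → M[104]=122
halt.
Total executed instructions: 29.

29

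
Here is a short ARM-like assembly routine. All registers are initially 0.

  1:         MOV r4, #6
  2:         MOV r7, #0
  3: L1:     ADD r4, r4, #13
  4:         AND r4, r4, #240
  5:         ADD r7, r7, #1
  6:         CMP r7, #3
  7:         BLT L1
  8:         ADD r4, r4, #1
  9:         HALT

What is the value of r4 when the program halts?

17

r4=6
r7=0
r4=6+13=19
r4=19&240=16
r7=0+1=1
CMP r7, #3  (cmp 1,3)
BLT L1: taken
r4=16+13=29
r4=29&240=16
r7=1+1=2
CMP r7, #3  (cmp 2,3)
BLT L1: taken
r4=16+13=29
r4=29&240=16
r7=2+1=3
CMP r7, #3  (cmp 3,3)
BLT L1: not taken
r4=16+1=17
halt.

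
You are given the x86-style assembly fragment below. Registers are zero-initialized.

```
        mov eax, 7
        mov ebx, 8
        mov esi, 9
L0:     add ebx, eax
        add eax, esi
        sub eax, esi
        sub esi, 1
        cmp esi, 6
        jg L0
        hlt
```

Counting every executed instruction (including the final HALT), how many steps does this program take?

22

mov eax, 7 → eax=7
mov ebx, 8 → ebx=8
mov esi, 9 → esi=9
add ebx, eax → ebx=8+7=15
add eax, esi → eax=7+9=16
sub eax, esi → eax=16-9=7
sub esi, 1 → esi=9-1=8
cmp esi, 6  (cmp 8,6)
jg L0: taken
add ebx, eax → ebx=15+7=22
add eax, esi → eax=7+8=15
sub eax, esi → eax=15-8=7
sub esi, 1 → esi=8-1=7
cmp esi, 6  (cmp 7,6)
jg L0: taken
add ebx, eax → ebx=22+7=29
add eax, esi → eax=7+7=14
sub eax, esi → eax=14-7=7
sub esi, 1 → esi=7-1=6
cmp esi, 6  (cmp 6,6)
jg L0: not taken
halt.
Total executed instructions: 22.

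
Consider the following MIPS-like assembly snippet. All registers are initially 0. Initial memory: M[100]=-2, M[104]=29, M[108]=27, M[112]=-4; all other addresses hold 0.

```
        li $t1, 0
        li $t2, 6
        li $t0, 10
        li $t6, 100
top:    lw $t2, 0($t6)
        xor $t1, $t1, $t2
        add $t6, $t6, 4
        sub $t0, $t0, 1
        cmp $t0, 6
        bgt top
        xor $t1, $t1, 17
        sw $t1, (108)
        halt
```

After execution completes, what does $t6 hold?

$t1=0
$t2=6
$t0=10
$t6=100
$t2=M[100]=-2
$t1=0^(-2)=-2
$t6=100+4=104
$t0=10-1=9
cmp $t0, 6  (cmp 9,6)
bgt top: taken
$t2=M[104]=29
$t1=(-2)^29=-29
$t6=104+4=108
$t0=9-1=8
cmp $t0, 6  (cmp 8,6)
bgt top: taken
$t2=M[108]=27
$t1=(-29)^27=-8
$t6=108+4=112
$t0=8-1=7
cmp $t0, 6  (cmp 7,6)
bgt top: taken
$t2=M[112]=-4
$t1=(-8)^(-4)=4
$t6=112+4=116
$t0=7-1=6
cmp $t0, 6  (cmp 6,6)
bgt top: not taken
$t1=4^17=21
sw $t1, (108) → M[108]=21
halt.

116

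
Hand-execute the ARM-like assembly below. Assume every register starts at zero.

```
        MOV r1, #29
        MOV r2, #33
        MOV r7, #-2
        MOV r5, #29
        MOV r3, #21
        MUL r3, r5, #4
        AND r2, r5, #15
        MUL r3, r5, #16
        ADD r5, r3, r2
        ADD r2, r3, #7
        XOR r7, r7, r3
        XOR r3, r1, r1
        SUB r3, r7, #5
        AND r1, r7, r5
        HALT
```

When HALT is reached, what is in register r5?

477

MOV r1, #29 → r1=29
MOV r2, #33 → r2=33
MOV r7, #-2 → r7=-2
MOV r5, #29 → r5=29
MOV r3, #21 → r3=21
MUL r3, r5, #4 → r3=29*4=116
AND r2, r5, #15 → r2=29&15=13
MUL r3, r5, #16 → r3=29*16=464
ADD r5, r3, r2 → r5=464+13=477
ADD r2, r3, #7 → r2=464+7=471
XOR r7, r7, r3 → r7=(-2)^464=-466
XOR r3, r1, r1 → r3=29^29=0
SUB r3, r7, #5 → r3=(-466)-5=-471
AND r1, r7, r5 → r1=(-466)&477=12
halt.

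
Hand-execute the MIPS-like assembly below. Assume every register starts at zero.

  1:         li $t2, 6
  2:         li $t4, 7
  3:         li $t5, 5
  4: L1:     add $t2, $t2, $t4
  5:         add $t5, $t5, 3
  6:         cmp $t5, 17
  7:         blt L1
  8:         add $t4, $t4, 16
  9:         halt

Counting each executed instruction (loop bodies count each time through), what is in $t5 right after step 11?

after li $t2, 6: $t2=6
after li $t4, 7: $t4=7
after li $t5, 5: $t5=5
after add $t2, $t2, $t4: $t2=6+7=13
after add $t5, $t5, 3: $t5=5+3=8
cmp $t5, 17  (cmp 8,17)
blt L1: taken
after add $t2, $t2, $t4: $t2=13+7=20
after add $t5, $t5, 3: $t5=8+3=11
cmp $t5, 17  (cmp 11,17)
blt L1: taken
After step 11: $t5 = 11.

11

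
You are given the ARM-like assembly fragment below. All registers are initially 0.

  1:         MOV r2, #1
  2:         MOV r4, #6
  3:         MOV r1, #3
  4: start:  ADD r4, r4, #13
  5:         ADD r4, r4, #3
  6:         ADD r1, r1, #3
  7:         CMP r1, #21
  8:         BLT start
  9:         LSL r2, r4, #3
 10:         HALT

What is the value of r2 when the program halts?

r2=1
r4=6
r1=3
r4=6+13=19
r4=19+3=22
r1=3+3=6
CMP r1, #21  (cmp 6,21)
BLT start: taken
r4=22+13=35
r4=35+3=38
r1=6+3=9
CMP r1, #21  (cmp 9,21)
BLT start: taken
r4=38+13=51
r4=51+3=54
r1=9+3=12
CMP r1, #21  (cmp 12,21)
BLT start: taken
r4=54+13=67
r4=67+3=70
r1=12+3=15
CMP r1, #21  (cmp 15,21)
BLT start: taken
r4=70+13=83
r4=83+3=86
r1=15+3=18
CMP r1, #21  (cmp 18,21)
BLT start: taken
r4=86+13=99
r4=99+3=102
r1=18+3=21
CMP r1, #21  (cmp 21,21)
BLT start: not taken
r2=102<<3=816
halt.

816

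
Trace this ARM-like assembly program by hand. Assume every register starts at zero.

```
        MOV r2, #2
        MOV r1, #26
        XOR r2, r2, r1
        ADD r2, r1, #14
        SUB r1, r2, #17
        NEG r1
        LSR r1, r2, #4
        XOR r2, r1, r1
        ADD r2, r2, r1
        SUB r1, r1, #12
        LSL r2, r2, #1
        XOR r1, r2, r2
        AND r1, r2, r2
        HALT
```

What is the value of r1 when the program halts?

4

after MOV r2, #2: r2=2
after MOV r1, #26: r1=26
after XOR r2, r2, r1: r2=2^26=24
after ADD r2, r1, #14: r2=26+14=40
after SUB r1, r2, #17: r1=40-17=23
after NEG r1: r1=-(23)=-23
after LSR r1, r2, #4: r1=40>>4=2
after XOR r2, r1, r1: r2=2^2=0
after ADD r2, r2, r1: r2=0+2=2
after SUB r1, r1, #12: r1=2-12=-10
after LSL r2, r2, #1: r2=2<<1=4
after XOR r1, r2, r2: r1=4^4=0
after AND r1, r2, r2: r1=4&4=4
halt.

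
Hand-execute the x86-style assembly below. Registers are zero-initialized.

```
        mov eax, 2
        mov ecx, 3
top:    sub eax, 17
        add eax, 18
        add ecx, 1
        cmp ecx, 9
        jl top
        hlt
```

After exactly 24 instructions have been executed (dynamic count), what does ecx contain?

after mov eax, 2: eax=2
after mov ecx, 3: ecx=3
after sub eax, 17: eax=2-17=-15
after add eax, 18: eax=(-15)+18=3
after add ecx, 1: ecx=3+1=4
cmp ecx, 9  (cmp 4,9)
jl top: taken
after sub eax, 17: eax=3-17=-14
after add eax, 18: eax=(-14)+18=4
after add ecx, 1: ecx=4+1=5
cmp ecx, 9  (cmp 5,9)
jl top: taken
after sub eax, 17: eax=4-17=-13
after add eax, 18: eax=(-13)+18=5
after add ecx, 1: ecx=5+1=6
cmp ecx, 9  (cmp 6,9)
jl top: taken
after sub eax, 17: eax=5-17=-12
after add eax, 18: eax=(-12)+18=6
after add ecx, 1: ecx=6+1=7
cmp ecx, 9  (cmp 7,9)
jl top: taken
after sub eax, 17: eax=6-17=-11
after add eax, 18: eax=(-11)+18=7
After step 24: ecx = 7.

7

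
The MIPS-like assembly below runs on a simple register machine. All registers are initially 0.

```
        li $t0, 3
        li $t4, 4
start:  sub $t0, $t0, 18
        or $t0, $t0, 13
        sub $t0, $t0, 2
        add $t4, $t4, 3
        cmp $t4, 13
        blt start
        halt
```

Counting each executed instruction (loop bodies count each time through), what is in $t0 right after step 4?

-3

li $t0, 3 → $t0=3
li $t4, 4 → $t4=4
sub $t0, $t0, 18 → $t0=3-18=-15
or $t0, $t0, 13 → $t0=(-15)|13=-3
After step 4: $t0 = -3.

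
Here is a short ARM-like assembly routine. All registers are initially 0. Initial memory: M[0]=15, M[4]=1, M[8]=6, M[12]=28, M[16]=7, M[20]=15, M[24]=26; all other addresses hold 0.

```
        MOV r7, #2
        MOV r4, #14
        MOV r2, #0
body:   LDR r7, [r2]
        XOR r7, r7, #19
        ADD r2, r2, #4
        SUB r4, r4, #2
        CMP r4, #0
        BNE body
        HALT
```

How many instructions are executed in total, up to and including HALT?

46

r7=2
r4=14
r2=0
r7=M[0]=15
r7=15^19=28
r2=0+4=4
r4=14-2=12
CMP r4, #0  (cmp 12,0)
BNE body: taken
r7=M[4]=1
r7=1^19=18
r2=4+4=8
r4=12-2=10
CMP r4, #0  (cmp 10,0)
BNE body: taken
r7=M[8]=6
r7=6^19=21
r2=8+4=12
r4=10-2=8
CMP r4, #0  (cmp 8,0)
BNE body: taken
r7=M[12]=28
r7=28^19=15
r2=12+4=16
r4=8-2=6
CMP r4, #0  (cmp 6,0)
BNE body: taken
r7=M[16]=7
r7=7^19=20
r2=16+4=20
r4=6-2=4
CMP r4, #0  (cmp 4,0)
BNE body: taken
r7=M[20]=15
r7=15^19=28
r2=20+4=24
r4=4-2=2
CMP r4, #0  (cmp 2,0)
BNE body: taken
r7=M[24]=26
r7=26^19=9
r2=24+4=28
r4=2-2=0
CMP r4, #0  (cmp 0,0)
BNE body: not taken
halt.
Total executed instructions: 46.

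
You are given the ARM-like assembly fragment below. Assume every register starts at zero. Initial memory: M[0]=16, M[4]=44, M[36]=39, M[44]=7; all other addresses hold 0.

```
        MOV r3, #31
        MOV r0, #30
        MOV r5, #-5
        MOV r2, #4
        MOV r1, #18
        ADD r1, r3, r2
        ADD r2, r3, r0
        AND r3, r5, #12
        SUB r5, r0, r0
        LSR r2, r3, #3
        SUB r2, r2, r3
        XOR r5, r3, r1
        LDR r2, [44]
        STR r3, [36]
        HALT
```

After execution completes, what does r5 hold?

43

r3=31
r0=30
r5=-5
r2=4
r1=18
r1=31+4=35
r2=31+30=61
r3=(-5)&12=8
r5=30-30=0
r2=8>>3=1
r2=1-8=-7
r5=8^35=43
r2=M[44]=7
STR r3, [36] → M[36]=8
halt.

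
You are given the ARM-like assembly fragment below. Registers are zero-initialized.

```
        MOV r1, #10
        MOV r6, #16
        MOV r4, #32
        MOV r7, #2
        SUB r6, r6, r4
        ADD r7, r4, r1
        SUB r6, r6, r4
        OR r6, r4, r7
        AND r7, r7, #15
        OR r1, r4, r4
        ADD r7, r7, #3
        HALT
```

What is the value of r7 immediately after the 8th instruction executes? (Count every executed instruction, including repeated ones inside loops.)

42

r1=10
r6=16
r4=32
r7=2
r6=16-32=-16
r7=32+10=42
r6=(-16)-32=-48
r6=32|42=42
After step 8: r7 = 42.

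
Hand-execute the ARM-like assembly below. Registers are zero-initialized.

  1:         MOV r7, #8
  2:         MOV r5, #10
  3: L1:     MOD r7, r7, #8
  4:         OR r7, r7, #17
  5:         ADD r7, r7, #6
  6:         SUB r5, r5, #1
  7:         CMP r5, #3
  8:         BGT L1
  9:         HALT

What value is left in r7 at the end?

27

after MOV r7, #8: r7=8
after MOV r5, #10: r5=10
after MOD r7, r7, #8: r7=8%8=0
after OR r7, r7, #17: r7=0|17=17
after ADD r7, r7, #6: r7=17+6=23
after SUB r5, r5, #1: r5=10-1=9
CMP r5, #3  (cmp 9,3)
BGT L1: taken
after MOD r7, r7, #8: r7=23%8=7
after OR r7, r7, #17: r7=7|17=23
after ADD r7, r7, #6: r7=23+6=29
after SUB r5, r5, #1: r5=9-1=8
CMP r5, #3  (cmp 8,3)
BGT L1: taken
after MOD r7, r7, #8: r7=29%8=5
after OR r7, r7, #17: r7=5|17=21
after ADD r7, r7, #6: r7=21+6=27
after SUB r5, r5, #1: r5=8-1=7
CMP r5, #3  (cmp 7,3)
BGT L1: taken
after MOD r7, r7, #8: r7=27%8=3
after OR r7, r7, #17: r7=3|17=19
after ADD r7, r7, #6: r7=19+6=25
after SUB r5, r5, #1: r5=7-1=6
CMP r5, #3  (cmp 6,3)
BGT L1: taken
after MOD r7, r7, #8: r7=25%8=1
after OR r7, r7, #17: r7=1|17=17
after ADD r7, r7, #6: r7=17+6=23
after SUB r5, r5, #1: r5=6-1=5
CMP r5, #3  (cmp 5,3)
BGT L1: taken
after MOD r7, r7, #8: r7=23%8=7
after OR r7, r7, #17: r7=7|17=23
after ADD r7, r7, #6: r7=23+6=29
after SUB r5, r5, #1: r5=5-1=4
CMP r5, #3  (cmp 4,3)
BGT L1: taken
after MOD r7, r7, #8: r7=29%8=5
after OR r7, r7, #17: r7=5|17=21
after ADD r7, r7, #6: r7=21+6=27
after SUB r5, r5, #1: r5=4-1=3
CMP r5, #3  (cmp 3,3)
BGT L1: not taken
halt.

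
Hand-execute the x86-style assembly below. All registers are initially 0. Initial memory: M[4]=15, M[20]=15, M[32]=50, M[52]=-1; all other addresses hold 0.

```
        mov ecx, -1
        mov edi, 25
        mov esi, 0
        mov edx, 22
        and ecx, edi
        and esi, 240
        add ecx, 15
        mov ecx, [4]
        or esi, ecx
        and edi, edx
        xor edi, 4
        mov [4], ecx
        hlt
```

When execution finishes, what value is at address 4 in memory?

15

mov ecx, -1 → ecx=-1
mov edi, 25 → edi=25
mov esi, 0 → esi=0
mov edx, 22 → edx=22
and ecx, edi → ecx=(-1)&25=25
and esi, 240 → esi=0&240=0
add ecx, 15 → ecx=25+15=40
mov ecx, [4] → ecx=M[4]=15
or esi, ecx → esi=0|15=15
and edi, edx → edi=25&22=16
xor edi, 4 → edi=16^4=20
mov [4], ecx → M[4]=15
halt.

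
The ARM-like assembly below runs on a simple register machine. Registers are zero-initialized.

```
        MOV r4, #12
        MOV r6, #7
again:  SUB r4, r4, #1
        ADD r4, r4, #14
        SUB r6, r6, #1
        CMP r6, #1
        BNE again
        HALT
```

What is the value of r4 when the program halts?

90

MOV r4, #12 → r4=12
MOV r6, #7 → r6=7
SUB r4, r4, #1 → r4=12-1=11
ADD r4, r4, #14 → r4=11+14=25
SUB r6, r6, #1 → r6=7-1=6
CMP r6, #1  (cmp 6,1)
BNE again: taken
SUB r4, r4, #1 → r4=25-1=24
ADD r4, r4, #14 → r4=24+14=38
SUB r6, r6, #1 → r6=6-1=5
CMP r6, #1  (cmp 5,1)
BNE again: taken
SUB r4, r4, #1 → r4=38-1=37
ADD r4, r4, #14 → r4=37+14=51
SUB r6, r6, #1 → r6=5-1=4
CMP r6, #1  (cmp 4,1)
BNE again: taken
SUB r4, r4, #1 → r4=51-1=50
ADD r4, r4, #14 → r4=50+14=64
SUB r6, r6, #1 → r6=4-1=3
CMP r6, #1  (cmp 3,1)
BNE again: taken
SUB r4, r4, #1 → r4=64-1=63
ADD r4, r4, #14 → r4=63+14=77
SUB r6, r6, #1 → r6=3-1=2
CMP r6, #1  (cmp 2,1)
BNE again: taken
SUB r4, r4, #1 → r4=77-1=76
ADD r4, r4, #14 → r4=76+14=90
SUB r6, r6, #1 → r6=2-1=1
CMP r6, #1  (cmp 1,1)
BNE again: not taken
halt.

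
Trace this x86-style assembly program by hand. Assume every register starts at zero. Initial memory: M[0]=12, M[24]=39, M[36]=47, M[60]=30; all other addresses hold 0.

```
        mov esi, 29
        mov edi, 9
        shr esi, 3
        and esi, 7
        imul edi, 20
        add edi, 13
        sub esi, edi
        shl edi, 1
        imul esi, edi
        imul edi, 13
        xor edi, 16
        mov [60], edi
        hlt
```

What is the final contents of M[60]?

mov esi, 29 → esi=29
mov edi, 9 → edi=9
shr esi, 3 → esi=29>>3=3
and esi, 7 → esi=3&7=3
imul edi, 20 → edi=9*20=180
add edi, 13 → edi=180+13=193
sub esi, edi → esi=3-193=-190
shl edi, 1 → edi=193<<1=386
imul esi, edi → esi=(-190)*386=-73340
imul edi, 13 → edi=386*13=5018
xor edi, 16 → edi=5018^16=5002
mov [60], edi → M[60]=5002
halt.

5002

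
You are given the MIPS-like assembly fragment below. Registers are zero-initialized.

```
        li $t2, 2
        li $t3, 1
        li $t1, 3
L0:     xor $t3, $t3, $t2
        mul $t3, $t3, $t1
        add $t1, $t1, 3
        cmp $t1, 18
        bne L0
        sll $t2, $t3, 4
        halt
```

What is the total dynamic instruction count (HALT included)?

30

$t2=2
$t3=1
$t1=3
$t3=1^2=3
$t3=3*3=9
$t1=3+3=6
cmp $t1, 18  (cmp 6,18)
bne L0: taken
$t3=9^2=11
$t3=11*6=66
$t1=6+3=9
cmp $t1, 18  (cmp 9,18)
bne L0: taken
$t3=66^2=64
$t3=64*9=576
$t1=9+3=12
cmp $t1, 18  (cmp 12,18)
bne L0: taken
$t3=576^2=578
$t3=578*12=6936
$t1=12+3=15
cmp $t1, 18  (cmp 15,18)
bne L0: taken
$t3=6936^2=6938
$t3=6938*15=104070
$t1=15+3=18
cmp $t1, 18  (cmp 18,18)
bne L0: not taken
$t2=104070<<4=1665120
halt.
Total executed instructions: 30.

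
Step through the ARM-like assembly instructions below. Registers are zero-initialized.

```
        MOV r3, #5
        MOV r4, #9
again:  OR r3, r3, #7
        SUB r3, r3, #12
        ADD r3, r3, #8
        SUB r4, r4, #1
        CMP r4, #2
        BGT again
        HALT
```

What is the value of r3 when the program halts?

3

after MOV r3, #5: r3=5
after MOV r4, #9: r4=9
after OR r3, r3, #7: r3=5|7=7
after SUB r3, r3, #12: r3=7-12=-5
after ADD r3, r3, #8: r3=(-5)+8=3
after SUB r4, r4, #1: r4=9-1=8
CMP r4, #2  (cmp 8,2)
BGT again: taken
after OR r3, r3, #7: r3=3|7=7
after SUB r3, r3, #12: r3=7-12=-5
after ADD r3, r3, #8: r3=(-5)+8=3
after SUB r4, r4, #1: r4=8-1=7
CMP r4, #2  (cmp 7,2)
BGT again: taken
after OR r3, r3, #7: r3=3|7=7
after SUB r3, r3, #12: r3=7-12=-5
after ADD r3, r3, #8: r3=(-5)+8=3
after SUB r4, r4, #1: r4=7-1=6
CMP r4, #2  (cmp 6,2)
BGT again: taken
after OR r3, r3, #7: r3=3|7=7
after SUB r3, r3, #12: r3=7-12=-5
after ADD r3, r3, #8: r3=(-5)+8=3
after SUB r4, r4, #1: r4=6-1=5
CMP r4, #2  (cmp 5,2)
BGT again: taken
after OR r3, r3, #7: r3=3|7=7
after SUB r3, r3, #12: r3=7-12=-5
after ADD r3, r3, #8: r3=(-5)+8=3
after SUB r4, r4, #1: r4=5-1=4
CMP r4, #2  (cmp 4,2)
BGT again: taken
after OR r3, r3, #7: r3=3|7=7
after SUB r3, r3, #12: r3=7-12=-5
after ADD r3, r3, #8: r3=(-5)+8=3
after SUB r4, r4, #1: r4=4-1=3
CMP r4, #2  (cmp 3,2)
BGT again: taken
after OR r3, r3, #7: r3=3|7=7
after SUB r3, r3, #12: r3=7-12=-5
after ADD r3, r3, #8: r3=(-5)+8=3
after SUB r4, r4, #1: r4=3-1=2
CMP r4, #2  (cmp 2,2)
BGT again: not taken
halt.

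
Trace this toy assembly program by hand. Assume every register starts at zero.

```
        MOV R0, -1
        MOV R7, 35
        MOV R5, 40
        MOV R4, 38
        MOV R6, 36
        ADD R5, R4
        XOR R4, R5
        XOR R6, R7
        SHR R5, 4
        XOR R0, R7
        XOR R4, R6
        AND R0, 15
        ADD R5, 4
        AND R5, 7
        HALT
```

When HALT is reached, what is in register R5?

0

R0=-1
R7=35
R5=40
R4=38
R6=36
R5=40+38=78
R4=38^78=104
R6=36^35=7
R5=78>>4=4
R0=(-1)^35=-36
R4=104^7=111
R0=(-36)&15=12
R5=4+4=8
R5=8&7=0
halt.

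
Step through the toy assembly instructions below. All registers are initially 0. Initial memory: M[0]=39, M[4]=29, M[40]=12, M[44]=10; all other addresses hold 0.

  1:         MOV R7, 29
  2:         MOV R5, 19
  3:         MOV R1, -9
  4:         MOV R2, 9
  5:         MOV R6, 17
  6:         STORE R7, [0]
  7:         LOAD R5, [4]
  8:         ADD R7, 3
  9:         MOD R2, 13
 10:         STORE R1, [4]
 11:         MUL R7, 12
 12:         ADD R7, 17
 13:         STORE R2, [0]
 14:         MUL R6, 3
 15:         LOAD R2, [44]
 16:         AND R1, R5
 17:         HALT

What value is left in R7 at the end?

after MOV R7, 29: R7=29
after MOV R5, 19: R5=19
after MOV R1, -9: R1=-9
after MOV R2, 9: R2=9
after MOV R6, 17: R6=17
STORE R7, [0] → M[0]=29
after LOAD R5, [4]: R5=M[4]=29
after ADD R7, 3: R7=29+3=32
after MOD R2, 13: R2=9%13=9
STORE R1, [4] → M[4]=-9
after MUL R7, 12: R7=32*12=384
after ADD R7, 17: R7=384+17=401
STORE R2, [0] → M[0]=9
after MUL R6, 3: R6=17*3=51
after LOAD R2, [44]: R2=M[44]=10
after AND R1, R5: R1=(-9)&29=21
halt.

401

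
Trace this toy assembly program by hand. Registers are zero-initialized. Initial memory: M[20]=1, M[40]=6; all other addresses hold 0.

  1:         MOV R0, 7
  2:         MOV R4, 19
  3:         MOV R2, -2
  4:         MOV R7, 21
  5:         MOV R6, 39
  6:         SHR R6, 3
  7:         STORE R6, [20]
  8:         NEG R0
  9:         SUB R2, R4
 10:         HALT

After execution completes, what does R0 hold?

-7

after MOV R0, 7: R0=7
after MOV R4, 19: R4=19
after MOV R2, -2: R2=-2
after MOV R7, 21: R7=21
after MOV R6, 39: R6=39
after SHR R6, 3: R6=39>>3=4
STORE R6, [20] → M[20]=4
after NEG R0: R0=-(7)=-7
after SUB R2, R4: R2=(-2)-19=-21
halt.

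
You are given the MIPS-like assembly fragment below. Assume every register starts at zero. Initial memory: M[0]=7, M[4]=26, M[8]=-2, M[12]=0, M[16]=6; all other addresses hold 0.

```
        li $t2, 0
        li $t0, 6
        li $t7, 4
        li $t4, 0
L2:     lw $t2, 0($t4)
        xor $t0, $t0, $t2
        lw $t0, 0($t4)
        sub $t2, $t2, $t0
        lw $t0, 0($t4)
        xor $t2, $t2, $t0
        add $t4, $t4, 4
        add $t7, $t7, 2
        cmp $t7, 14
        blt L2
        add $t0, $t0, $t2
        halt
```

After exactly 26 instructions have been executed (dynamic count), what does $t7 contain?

$t2=0
$t0=6
$t7=4
$t4=0
$t2=M[0]=7
$t0=6^7=1
$t0=M[0]=7
$t2=7-7=0
$t0=M[0]=7
$t2=0^7=7
$t4=0+4=4
$t7=4+2=6
cmp $t7, 14  (cmp 6,14)
blt L2: taken
$t2=M[4]=26
$t0=7^26=29
$t0=M[4]=26
$t2=26-26=0
$t0=M[4]=26
$t2=0^26=26
$t4=4+4=8
$t7=6+2=8
cmp $t7, 14  (cmp 8,14)
blt L2: taken
$t2=M[8]=-2
$t0=26^(-2)=-28
After step 26: $t7 = 8.

8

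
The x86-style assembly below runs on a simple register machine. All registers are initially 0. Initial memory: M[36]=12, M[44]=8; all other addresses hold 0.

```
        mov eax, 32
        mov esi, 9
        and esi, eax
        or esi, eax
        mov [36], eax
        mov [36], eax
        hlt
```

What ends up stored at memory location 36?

32

after mov eax, 32: eax=32
after mov esi, 9: esi=9
after and esi, eax: esi=9&32=0
after or esi, eax: esi=0|32=32
mov [36], eax → M[36]=32
mov [36], eax → M[36]=32
halt.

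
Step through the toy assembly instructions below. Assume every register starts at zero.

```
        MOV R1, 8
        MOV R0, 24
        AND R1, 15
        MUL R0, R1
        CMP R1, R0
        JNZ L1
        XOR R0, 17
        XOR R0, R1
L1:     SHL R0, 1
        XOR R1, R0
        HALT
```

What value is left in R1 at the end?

MOV R1, 8 → R1=8
MOV R0, 24 → R0=24
AND R1, 15 → R1=8&15=8
MUL R0, R1 → R0=24*8=192
CMP R1, R0  (cmp 8,192)
JNZ L1: taken
SHL R0, 1 → R0=192<<1=384
XOR R1, R0 → R1=8^384=392
halt.

392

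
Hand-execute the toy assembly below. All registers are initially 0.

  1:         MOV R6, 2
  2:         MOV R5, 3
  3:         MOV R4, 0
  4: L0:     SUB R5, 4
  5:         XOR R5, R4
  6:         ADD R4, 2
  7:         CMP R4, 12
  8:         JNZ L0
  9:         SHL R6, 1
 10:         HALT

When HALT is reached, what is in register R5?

after MOV R6, 2: R6=2
after MOV R5, 3: R5=3
after MOV R4, 0: R4=0
after SUB R5, 4: R5=3-4=-1
after XOR R5, R4: R5=(-1)^0=-1
after ADD R4, 2: R4=0+2=2
CMP R4, 12  (cmp 2,12)
JNZ L0: taken
after SUB R5, 4: R5=(-1)-4=-5
after XOR R5, R4: R5=(-5)^2=-7
after ADD R4, 2: R4=2+2=4
CMP R4, 12  (cmp 4,12)
JNZ L0: taken
after SUB R5, 4: R5=(-7)-4=-11
after XOR R5, R4: R5=(-11)^4=-15
after ADD R4, 2: R4=4+2=6
CMP R4, 12  (cmp 6,12)
JNZ L0: taken
after SUB R5, 4: R5=(-15)-4=-19
after XOR R5, R4: R5=(-19)^6=-21
after ADD R4, 2: R4=6+2=8
CMP R4, 12  (cmp 8,12)
JNZ L0: taken
after SUB R5, 4: R5=(-21)-4=-25
after XOR R5, R4: R5=(-25)^8=-17
after ADD R4, 2: R4=8+2=10
CMP R4, 12  (cmp 10,12)
JNZ L0: taken
after SUB R5, 4: R5=(-17)-4=-21
after XOR R5, R4: R5=(-21)^10=-31
after ADD R4, 2: R4=10+2=12
CMP R4, 12  (cmp 12,12)
JNZ L0: not taken
after SHL R6, 1: R6=2<<1=4
halt.

-31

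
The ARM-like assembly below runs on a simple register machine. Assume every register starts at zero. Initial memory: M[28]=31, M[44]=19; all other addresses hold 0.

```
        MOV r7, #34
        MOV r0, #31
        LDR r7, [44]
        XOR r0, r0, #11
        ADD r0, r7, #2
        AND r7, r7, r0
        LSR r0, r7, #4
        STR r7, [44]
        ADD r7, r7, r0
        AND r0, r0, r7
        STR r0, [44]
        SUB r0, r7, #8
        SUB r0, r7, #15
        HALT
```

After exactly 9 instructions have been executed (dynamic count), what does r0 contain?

r7=34
r0=31
r7=M[44]=19
r0=31^11=20
r0=19+2=21
r7=19&21=17
r0=17>>4=1
STR r7, [44] → M[44]=17
r7=17+1=18
After step 9: r0 = 1.

1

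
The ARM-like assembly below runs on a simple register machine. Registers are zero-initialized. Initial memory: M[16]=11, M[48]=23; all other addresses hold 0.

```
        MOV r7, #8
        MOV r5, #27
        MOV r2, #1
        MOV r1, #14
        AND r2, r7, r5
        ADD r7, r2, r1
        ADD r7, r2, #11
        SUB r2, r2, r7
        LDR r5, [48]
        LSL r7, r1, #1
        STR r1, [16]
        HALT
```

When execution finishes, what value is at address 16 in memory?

MOV r7, #8 → r7=8
MOV r5, #27 → r5=27
MOV r2, #1 → r2=1
MOV r1, #14 → r1=14
AND r2, r7, r5 → r2=8&27=8
ADD r7, r2, r1 → r7=8+14=22
ADD r7, r2, #11 → r7=8+11=19
SUB r2, r2, r7 → r2=8-19=-11
LDR r5, [48] → r5=M[48]=23
LSL r7, r1, #1 → r7=14<<1=28
STR r1, [16] → M[16]=14
halt.

14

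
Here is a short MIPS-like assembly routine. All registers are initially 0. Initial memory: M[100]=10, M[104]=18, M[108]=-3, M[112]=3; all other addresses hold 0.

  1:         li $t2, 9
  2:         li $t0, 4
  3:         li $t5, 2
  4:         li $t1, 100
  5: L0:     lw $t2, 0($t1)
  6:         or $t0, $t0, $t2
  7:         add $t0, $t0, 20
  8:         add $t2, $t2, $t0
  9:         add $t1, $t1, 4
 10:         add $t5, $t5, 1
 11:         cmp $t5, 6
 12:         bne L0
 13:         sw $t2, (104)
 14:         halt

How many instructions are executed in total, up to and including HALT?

li $t2, 9 → $t2=9
li $t0, 4 → $t0=4
li $t5, 2 → $t5=2
li $t1, 100 → $t1=100
lw $t2, 0($t1) → $t2=M[100]=10
or $t0, $t0, $t2 → $t0=4|10=14
add $t0, $t0, 20 → $t0=14+20=34
add $t2, $t2, $t0 → $t2=10+34=44
add $t1, $t1, 4 → $t1=100+4=104
add $t5, $t5, 1 → $t5=2+1=3
cmp $t5, 6  (cmp 3,6)
bne L0: taken
lw $t2, 0($t1) → $t2=M[104]=18
or $t0, $t0, $t2 → $t0=34|18=50
add $t0, $t0, 20 → $t0=50+20=70
add $t2, $t2, $t0 → $t2=18+70=88
add $t1, $t1, 4 → $t1=104+4=108
add $t5, $t5, 1 → $t5=3+1=4
cmp $t5, 6  (cmp 4,6)
bne L0: taken
lw $t2, 0($t1) → $t2=M[108]=-3
or $t0, $t0, $t2 → $t0=70|(-3)=-1
add $t0, $t0, 20 → $t0=(-1)+20=19
add $t2, $t2, $t0 → $t2=(-3)+19=16
add $t1, $t1, 4 → $t1=108+4=112
add $t5, $t5, 1 → $t5=4+1=5
cmp $t5, 6  (cmp 5,6)
bne L0: taken
lw $t2, 0($t1) → $t2=M[112]=3
or $t0, $t0, $t2 → $t0=19|3=19
add $t0, $t0, 20 → $t0=19+20=39
add $t2, $t2, $t0 → $t2=3+39=42
add $t1, $t1, 4 → $t1=112+4=116
add $t5, $t5, 1 → $t5=5+1=6
cmp $t5, 6  (cmp 6,6)
bne L0: not taken
sw $t2, (104) → M[104]=42
halt.
Total executed instructions: 38.

38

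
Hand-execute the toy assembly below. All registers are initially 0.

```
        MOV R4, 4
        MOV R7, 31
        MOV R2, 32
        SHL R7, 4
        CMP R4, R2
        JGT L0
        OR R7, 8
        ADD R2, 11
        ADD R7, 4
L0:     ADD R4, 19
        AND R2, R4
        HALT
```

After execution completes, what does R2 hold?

after MOV R4, 4: R4=4
after MOV R7, 31: R7=31
after MOV R2, 32: R2=32
after SHL R7, 4: R7=31<<4=496
CMP R4, R2  (cmp 4,32)
JGT L0: not taken
after OR R7, 8: R7=496|8=504
after ADD R2, 11: R2=32+11=43
after ADD R7, 4: R7=504+4=508
after ADD R4, 19: R4=4+19=23
after AND R2, R4: R2=43&23=3
halt.

3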